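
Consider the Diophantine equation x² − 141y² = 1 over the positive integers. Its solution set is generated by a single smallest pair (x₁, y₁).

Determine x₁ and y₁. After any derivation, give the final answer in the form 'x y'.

d=141: √d = [11; 1,6,1,22] (ℓ=4, even), read p_3/q_3
k=0  a_k=11  p_k/q_k = 11/1
…
k=2  a_k=6  p_k/q_k = 83/7
k=3  a_k=1  p_k/q_k = 95/8
fundamental: x₁=95, y₁=8  (since 9025 − 141·64 = 1)

95 8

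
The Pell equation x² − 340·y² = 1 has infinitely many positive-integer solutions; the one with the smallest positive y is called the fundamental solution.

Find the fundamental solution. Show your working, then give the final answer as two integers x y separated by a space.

285769 15498

√340 = [18; 2,3,1,1,1,…,3,2,36, …], period ℓ=14 (even) → k=13
step 0: (18, 1)  from 18·(1,0) + (0,1)
step 1: (37, 2)  from 2·(18,1) + (1,0)
step 2: (129, 7)  from 3·(37,2) + (18,1)
step 3: (166, 9)  from 1·(129,7) + (37,2)
step 4: (295, 16)  from 1·(166,9) + (129,7)
step 5: (461, 25)  from 1·(295,16) + (166,9)
step 6: (756, 41)  from 1·(461,25) + (295,16)
step 7: (6509, 353)  from 8·(756,41) + (461,25)
step 8: (7265, 394)  from 1·(6509,353) + (756,41)
step 9: (13774, 747)  from 1·(7265,394) + (6509,353)
step 10: (21039, 1141)  from 1·(13774,747) + (7265,394)
step 11: (34813, 1888)  from 1·(21039,1141) + (13774,747)
step 12: (125478, 6805)  from 3·(34813,1888) + (21039,1141)
step 13: (285769, 15498)  from 2·(125478,6805) + (34813,1888)
(x₁, y₁) = (285769, 15498);  285769² − 340·15498² = 1 ✓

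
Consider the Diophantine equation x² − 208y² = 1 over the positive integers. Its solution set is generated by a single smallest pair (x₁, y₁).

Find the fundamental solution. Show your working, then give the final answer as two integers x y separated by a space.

[14; 2,2,1,2,2,28] for √208; ℓ=6 ⇒ convergent index 5
step 0: (14, 1)  from 14·(1,0) + (0,1)
step 1: (29, 2)  from 2·(14,1) + (1,0)
step 2: (72, 5)  from 2·(29,2) + (14,1)
…
step 4: (274, 19)  from 2·(101,7) + (72,5)
step 5: (649, 45)  from 2·(274,19) + (101,7)
fundamental: x₁=649, y₁=45  (since 421201 − 208·2025 = 1)

649 45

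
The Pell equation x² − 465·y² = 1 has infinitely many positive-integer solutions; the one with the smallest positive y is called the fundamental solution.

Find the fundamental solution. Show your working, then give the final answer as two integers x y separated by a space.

[21; 1,1,3,2,2,2,3,1,1,42] for √465; ℓ=10 ⇒ convergent index 9
step 0: (21, 1)  from 21·(1,0) + (0,1)
…
step 2: (43, 2)  from 1·(22,1) + (21,1)
…
step 4: (345, 16)  from 2·(151,7) + (43,2)
step 5: (841, 39)  from 2·(345,16) + (151,7)
step 6: (2027, 94)  from 2·(841,39) + (345,16)
step 7: (6922, 321)  from 3·(2027,94) + (841,39)
step 8: (8949, 415)  from 1·(6922,321) + (2027,94)
step 9: (15871, 736)  from 1·(8949,415) + (6922,321)
→ (15871, 736).  Check: 15871²=251888641, 465·736²=251888640, difference 1.

15871 736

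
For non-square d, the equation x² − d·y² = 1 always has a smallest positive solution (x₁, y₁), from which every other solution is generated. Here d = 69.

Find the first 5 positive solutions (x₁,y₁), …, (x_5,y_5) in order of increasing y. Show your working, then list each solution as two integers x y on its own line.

7775 936
120901249 14554800
1880014414175 226327139064
29234224019520001 3519386997890400
454592181623521601375 54726467590868580936

√69 = [8; 3,3,1,4,1,3,3,16, …], period ℓ=8 (even) → k=7
step 0: (8, 1)  from 8·(1,0) + (0,1)
step 1: (25, 3)  from 3·(8,1) + (1,0)
step 2: (83, 10)  from 3·(25,3) + (8,1)
step 3: (108, 13)  from 1·(83,10) + (25,3)
step 4: (515, 62)  from 4·(108,13) + (83,10)
step 5: (623, 75)  from 1·(515,62) + (108,13)
step 6: (2384, 287)  from 3·(623,75) + (515,62)
step 7: (7775, 936)  from 3·(2384,287) + (623,75)
(x₁, y₁) = (7775, 936);  7775² − 69·936² = 1 ✓
(7775+936√69)^2 = 120901249 + 14554800√69
(7775+936√69)^3 = 1880014414175 + 226327139064√69
(7775+936√69)^4 = 29234224019520001 + 3519386997890400√69
(7775+936√69)^5 = 454592181623521601375 + 54726467590868580936√69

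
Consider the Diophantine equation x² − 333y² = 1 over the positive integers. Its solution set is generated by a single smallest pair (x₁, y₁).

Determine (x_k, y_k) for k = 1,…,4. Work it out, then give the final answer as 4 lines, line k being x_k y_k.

73 4
10657 584
1555849 85260
227143297 12447376

d=333: √d = [18; 4,36] (ℓ=2, even), read p_1/q_1
i=0: a=18 ⇒ p=18, q=1
i=1: a=4 ⇒ p=73, q=4
fundamental: x₁=73, y₁=4  (since 5329 − 333·16 = 1)
k=2:  x_2 = 73·73+333·4·4 = 10657,  y_2 = 73·4+4·73 = 584
k=3:  x_3 = 73·10657+333·4·584 = 1555849,  y_3 = 73·584+4·10657 = 85260
k=4:  x_4 = 73·1555849+333·4·85260 = 227143297,  y_4 = 73·85260+4·1555849 = 12447376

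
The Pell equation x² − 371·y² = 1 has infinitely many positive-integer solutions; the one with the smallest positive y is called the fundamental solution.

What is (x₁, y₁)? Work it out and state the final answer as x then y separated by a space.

√371 → a₀=19, period (3,1,4,1,3,38); ℓ=6 even so k=5
k=0  a_k=19  p_k/q_k = 19/1
k=1  a_k=3  p_k/q_k = 58/3
…
k=4  a_k=1  p_k/q_k = 443/23
k=5  a_k=3  p_k/q_k = 1695/88
(x₁, y₁) = (1695, 88);  1695² − 371·88² = 1 ✓

1695 88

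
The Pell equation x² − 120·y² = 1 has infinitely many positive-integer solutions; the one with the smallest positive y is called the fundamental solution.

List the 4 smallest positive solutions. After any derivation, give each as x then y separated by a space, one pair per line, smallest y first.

[10; 1,20] for √120; ℓ=2 ⇒ convergent index 1
k=0  a_k=10  p_k/q_k = 10/1
k=1  a_k=1  p_k/q_k = 11/1
(x₁, y₁) = (11, 1);  11² − 120·1² = 1 ✓
n=2: (11,1)∘(11,1) = (11·11+120·1·1, 11·1+1·11) = (241,22)
n=3: (241,22)∘(11,1) = (11·241+120·1·22, 11·22+1·241) = (5291,483)
n=4: (5291,483)∘(11,1) = (11·5291+120·1·483, 11·483+1·5291) = (116161,10604)

11 1
241 22
5291 483
116161 10604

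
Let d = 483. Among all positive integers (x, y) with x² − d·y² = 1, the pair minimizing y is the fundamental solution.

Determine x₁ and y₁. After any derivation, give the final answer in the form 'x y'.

√483 → a₀=21, period (1,42); ℓ=2 even so k=1
a_0=21:  p_0=21·1+0=21,  q_0=21·0+1=1
a_1=1:  p_1=1·21+1=22,  q_1=1·1+0=1
→ (22, 1).  Check: 22²=484, 483·1²=483, difference 1.

22 1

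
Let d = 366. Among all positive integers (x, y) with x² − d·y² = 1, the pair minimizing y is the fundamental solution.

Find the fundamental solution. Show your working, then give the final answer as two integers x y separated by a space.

d=366: √d = [19; 7,1,1,1,2,12,2,1,1,1,7,38] (ℓ=12, even), read p_11/q_11
i=0: a=19 ⇒ p=19, q=1
i=1: a=7 ⇒ p=134, q=7
…
i=3: a=1 ⇒ p=287, q=15
…
i=6: a=12 ⇒ p=14444, q=755
i=7: a=2 ⇒ p=30055, q=1571
…
i=10: a=1 ⇒ p=119053, q=6223
i=11: a=7 ⇒ p=907925, q=47458
(x₁, y₁) = (907925, 47458);  907925² − 366·47458² = 1 ✓

907925 47458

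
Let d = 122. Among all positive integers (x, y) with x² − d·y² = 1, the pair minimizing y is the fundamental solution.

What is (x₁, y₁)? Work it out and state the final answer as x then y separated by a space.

√122 = [11; 22, …], period ℓ=1 (odd) → k=1
step 0: (11, 1)  from 11·(1,0) + (0,1)
step 1: (243, 22)  from 22·(11,1) + (1,0)
fundamental: x₁=243, y₁=22  (since 59049 − 122·484 = 1)

243 22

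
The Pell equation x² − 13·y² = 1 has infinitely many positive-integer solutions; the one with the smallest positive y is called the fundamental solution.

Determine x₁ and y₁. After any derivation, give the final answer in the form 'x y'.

649 180

d=13: √d = [3; 1,1,1,1,6] (ℓ=5, odd), read p_9/q_9
k=0  a_k=3  p_k/q_k = 3/1
k=1  a_k=1  p_k/q_k = 4/1
k=2  a_k=1  p_k/q_k = 7/2
k=3  a_k=1  p_k/q_k = 11/3
k=4  a_k=1  p_k/q_k = 18/5
…
k=6  a_k=1  p_k/q_k = 137/38
k=7  a_k=1  p_k/q_k = 256/71
k=8  a_k=1  p_k/q_k = 393/109
k=9  a_k=1  p_k/q_k = 649/180
fundamental: x₁=649, y₁=180  (since 421201 − 13·32400 = 1)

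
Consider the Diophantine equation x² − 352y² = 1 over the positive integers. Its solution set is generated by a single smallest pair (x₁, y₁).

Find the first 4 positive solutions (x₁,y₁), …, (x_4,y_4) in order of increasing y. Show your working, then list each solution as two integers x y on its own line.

77617 4137
12048797377 642203058
1870383011943601 99691749501435
290347036464004160257 15475549041463557732

√352 = [18; 1,3,5,9,5,3,1,36, …], period ℓ=8 (even) → k=7
step 0: (18, 1)  from 18·(1,0) + (0,1)
…
step 2: (75, 4)  from 3·(19,1) + (18,1)
step 3: (394, 21)  from 5·(75,4) + (19,1)
…
step 5: (18499, 986)  from 5·(3621,193) + (394,21)
step 6: (59118, 3151)  from 3·(18499,986) + (3621,193)
step 7: (77617, 4137)  from 1·(59118,3151) + (18499,986)
fundamental: x₁=77617, y₁=4137  (since 6024398689 − 352·17114769 = 1)
(x_2, y_2) = (77617·77617 + 352·4137·4137, 77617·4137 + 4137·77617) = (12048797377, 642203058)
(x_3, y_3) = (77617·12048797377 + 352·4137·642203058, 77617·642203058 + 4137·12048797377) = (1870383011943601, 99691749501435)
(x_4, y_4) = (77617·1870383011943601 + 352·4137·99691749501435, 77617·99691749501435 + 4137·1870383011943601) = (290347036464004160257, 15475549041463557732)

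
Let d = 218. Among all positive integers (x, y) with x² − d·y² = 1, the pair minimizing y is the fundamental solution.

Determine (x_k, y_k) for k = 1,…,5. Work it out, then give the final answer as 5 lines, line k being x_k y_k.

126003 8534
31753512017 2150619204
8002075549230099 541968943114690
2016571050827526816577 136579425476409948936
508188004226839647389073363 34418834696066196648450926

d=218: √d = [14; 1,3,3,1,28] (ℓ=5, odd), read p_9/q_9
k=0  a_k=14  p_k/q_k = 14/1
k=1  a_k=1  p_k/q_k = 15/1
…
k=3  a_k=3  p_k/q_k = 192/13
…
k=6  a_k=1  p_k/q_k = 7471/506
…
k=8  a_k=3  p_k/q_k = 96370/6527
k=9  a_k=1  p_k/q_k = 126003/8534
fundamental: x₁=126003, y₁=8534  (since 15876756009 − 218·72829156 = 1)
(x_2, y_2) = (126003·126003 + 218·8534·8534, 126003·8534 + 8534·126003) = (31753512017, 2150619204)
(x_3, y_3) = (126003·31753512017 + 218·8534·2150619204, 126003·2150619204 + 8534·31753512017) = (8002075549230099, 541968943114690)
(x_4, y_4) = (126003·8002075549230099 + 218·8534·541968943114690, 126003·541968943114690 + 8534·8002075549230099) = (2016571050827526816577, 136579425476409948936)
(x_5, y_5) = (126003·2016571050827526816577 + 218·8534·136579425476409948936, 126003·136579425476409948936 + 8534·2016571050827526816577) = (508188004226839647389073363, 34418834696066196648450926)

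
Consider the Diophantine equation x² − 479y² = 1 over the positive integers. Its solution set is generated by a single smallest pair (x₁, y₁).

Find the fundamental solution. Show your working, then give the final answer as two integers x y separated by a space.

2989440 136591

d=479: √d = [21; 1,7,1,3,2,21,2,3,1,7,1,42] (ℓ=12, even), read p_11/q_11
a_0=21:  p_0=21·1+0=21,  q_0=21·0+1=1
…
a_2=7:  p_2=7·22+21=175,  q_2=7·1+1=8
a_3=1:  p_3=1·175+22=197,  q_3=1·8+1=9
…
a_10=7:  p_10=7·340591+264712=2648849,  q_10=7·15562+12095=121029
a_11=1:  p_11=1·2648849+340591=2989440,  q_11=1·121029+15562=136591
(x₁, y₁) = (2989440, 136591);  2989440² − 479·136591² = 1 ✓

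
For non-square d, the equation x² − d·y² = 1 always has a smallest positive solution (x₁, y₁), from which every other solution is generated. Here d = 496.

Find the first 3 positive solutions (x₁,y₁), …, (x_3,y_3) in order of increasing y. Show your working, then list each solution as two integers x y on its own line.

d=496: √d = [22; 3,1,2,4,1,…,1,3,44] (ℓ=16, even), read p_15/q_15
k=0  a_k=22  p_k/q_k = 22/1
k=1  a_k=3  p_k/q_k = 67/3
k=2  a_k=1  p_k/q_k = 89/4
k=3  a_k=2  p_k/q_k = 245/11
k=4  a_k=4  p_k/q_k = 1069/48
k=5  a_k=1  p_k/q_k = 1314/59
k=6  a_k=1  p_k/q_k = 2383/107
…
k=9  a_k=2  p_k/q_k = 35166/1579
k=10  a_k=1  p_k/q_k = 49709/2232
…
k=12  a_k=4  p_k/q_k = 389209/17476
k=13  a_k=2  p_k/q_k = 863293/38763
k=14  a_k=1  p_k/q_k = 1252502/56239
k=15  a_k=3  p_k/q_k = 4620799/207480
→ (4620799, 207480).  Check: 4620799²=21351783398401, 496·207480²=21351783398400, difference 1.
(4620799+207480√496)^2 = 42703566796801 + 1917446753040√496
(4620799+207480√496)^3 = 394649197502177907199 + 17720272078000750440√496

4620799 207480
42703566796801 1917446753040
394649197502177907199 17720272078000750440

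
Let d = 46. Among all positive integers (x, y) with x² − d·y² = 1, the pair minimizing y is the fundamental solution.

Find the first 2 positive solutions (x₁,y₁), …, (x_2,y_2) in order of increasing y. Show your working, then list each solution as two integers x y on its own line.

24335 3588
1184384449 174627960

√46 → a₀=6, period (1,3,1,1,2,6,2,1,1,3,1,12); ℓ=12 even so k=11
step 0: (6, 1)  from 6·(1,0) + (0,1)
step 1: (7, 1)  from 1·(6,1) + (1,0)
…
step 3: (34, 5)  from 1·(27,4) + (7,1)
step 4: (61, 9)  from 1·(34,5) + (27,4)
…
step 10: (19038, 2807)  from 3·(5297,781) + (3147,464)
step 11: (24335, 3588)  from 1·(19038,2807) + (5297,781)
fundamental: x₁=24335, y₁=3588  (since 592192225 − 46·12873744 = 1)
(24335+3588√46)^2 = 1184384449 + 174627960√46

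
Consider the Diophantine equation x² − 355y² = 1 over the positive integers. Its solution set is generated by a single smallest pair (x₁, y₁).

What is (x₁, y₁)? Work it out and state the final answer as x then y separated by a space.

954809 50676

d=355: √d = [18; 1,5,3,3,1,6,1,3,3,5,1,36] (ℓ=12, even), read p_11/q_11
k=0  a_k=18  p_k/q_k = 18/1
…
k=2  a_k=5  p_k/q_k = 113/6
k=3  a_k=3  p_k/q_k = 358/19
…
k=8  a_k=3  p_k/q_k = 46463/2466
…
k=10  a_k=5  p_k/q_k = 803418/42641
k=11  a_k=1  p_k/q_k = 954809/50676
→ (954809, 50676).  Check: 954809²=911660226481, 355·50676²=911660226480, difference 1.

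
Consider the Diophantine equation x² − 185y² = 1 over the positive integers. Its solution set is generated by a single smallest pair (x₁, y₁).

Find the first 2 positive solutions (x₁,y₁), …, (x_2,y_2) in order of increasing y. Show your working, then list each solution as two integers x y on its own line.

[13; 1,1,1,1,26] for √185; ℓ=5 ⇒ convergent index 9
step 0: (13, 1)  from 13·(1,0) + (0,1)
…
step 7: (3686, 271)  from 1·(1877,138) + (1809,133)
step 8: (5563, 409)  from 1·(3686,271) + (1877,138)
step 9: (9249, 680)  from 1·(5563,409) + (3686,271)
(x₁, y₁) = (9249, 680);  9249² − 185·680² = 1 ✓
(9249+680√185)^2 = 171088001 + 12578640√185

9249 680
171088001 12578640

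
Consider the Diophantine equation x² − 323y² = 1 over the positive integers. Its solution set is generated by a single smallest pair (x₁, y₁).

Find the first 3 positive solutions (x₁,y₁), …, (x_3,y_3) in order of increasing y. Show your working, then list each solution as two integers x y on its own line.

[17; 1,34] for √323; ℓ=2 ⇒ convergent index 1
step 0: (17, 1)  from 17·(1,0) + (0,1)
step 1: (18, 1)  from 1·(17,1) + (1,0)
→ (18, 1).  Check: 18²=324, 323·1²=323, difference 1.
(18+1√323)^2 = 647 + 36√323
(18+1√323)^3 = 23274 + 1295√323

18 1
647 36
23274 1295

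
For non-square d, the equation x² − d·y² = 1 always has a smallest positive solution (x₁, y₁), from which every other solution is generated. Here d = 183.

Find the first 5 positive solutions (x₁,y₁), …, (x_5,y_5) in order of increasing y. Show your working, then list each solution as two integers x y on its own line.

487 36
474337 35064
462003751 34152300
449991179137 33264305136
438290946475687 32399399050164

[13; 1,1,8,1,1,26] for √183; ℓ=6 ⇒ convergent index 5
step 0: (13, 1)  from 13·(1,0) + (0,1)
…
step 4: (257, 19)  from 1·(230,17) + (27,2)
step 5: (487, 36)  from 1·(257,19) + (230,17)
(x₁, y₁) = (487, 36);  487² − 183·36² = 1 ✓
k=2:  x_2 = 487·487+183·36·36 = 474337,  y_2 = 487·36+36·487 = 35064
k=3:  x_3 = 487·474337+183·36·35064 = 462003751,  y_3 = 487·35064+36·474337 = 34152300
k=4:  x_4 = 487·462003751+183·36·34152300 = 449991179137,  y_4 = 487·34152300+36·462003751 = 33264305136
k=5:  x_5 = 487·449991179137+183·36·33264305136 = 438290946475687,  y_5 = 487·33264305136+36·449991179137 = 32399399050164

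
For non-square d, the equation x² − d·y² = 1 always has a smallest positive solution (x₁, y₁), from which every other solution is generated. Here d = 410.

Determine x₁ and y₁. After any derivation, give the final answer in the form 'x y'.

[20; 4,40] for √410; ℓ=2 ⇒ convergent index 1
k=0  a_k=20  p_k/q_k = 20/1
k=1  a_k=4  p_k/q_k = 81/4
(x₁, y₁) = (81, 4);  81² − 410·4² = 1 ✓

81 4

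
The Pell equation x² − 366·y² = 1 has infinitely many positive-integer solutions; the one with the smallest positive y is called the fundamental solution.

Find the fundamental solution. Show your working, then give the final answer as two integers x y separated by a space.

√366 → a₀=19, period (7,1,1,1,2,12,2,1,1,1,7,38); ℓ=12 even so k=11
a_0=19:  p_0=19·1+0=19,  q_0=19·0+1=1
a_1=7:  p_1=7·19+1=134,  q_1=7·1+0=7
…
a_4=1:  p_4=1·287+153=440,  q_4=1·15+8=23
…
a_9=1:  p_9=1·44499+30055=74554,  q_9=1·2326+1571=3897
a_10=1:  p_10=1·74554+44499=119053,  q_10=1·3897+2326=6223
a_11=7:  p_11=7·119053+74554=907925,  q_11=7·6223+3897=47458
→ (907925, 47458).  Check: 907925²=824327805625, 366·47458²=824327805624, difference 1.

907925 47458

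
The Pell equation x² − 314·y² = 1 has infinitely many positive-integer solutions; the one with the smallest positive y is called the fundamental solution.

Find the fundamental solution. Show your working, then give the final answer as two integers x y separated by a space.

392499 22150

√314 = [17; 1,2,1,1,2,1,34, …], period ℓ=7 (odd) → k=13
a_0=17:  p_0=17·1+0=17,  q_0=17·0+1=1
…
a_3=1:  p_3=1·53+18=71,  q_3=1·3+1=4
a_4=1:  p_4=1·71+53=124,  q_4=1·4+3=7
…
a_9=2:  p_9=2·15824+15381=47029,  q_9=2·893+868=2654
a_10=1:  p_10=1·47029+15824=62853,  q_10=1·2654+893=3547
…
a_12=2:  p_12=2·109882+62853=282617,  q_12=2·6201+3547=15949
a_13=1:  p_13=1·282617+109882=392499,  q_13=1·15949+6201=22150
fundamental: x₁=392499, y₁=22150  (since 154055465001 − 314·490622500 = 1)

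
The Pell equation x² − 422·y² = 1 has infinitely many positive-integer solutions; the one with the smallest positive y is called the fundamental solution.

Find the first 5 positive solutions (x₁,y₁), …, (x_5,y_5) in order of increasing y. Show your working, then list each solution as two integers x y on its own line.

7022501 341850
98631040590001 4801283933700
1385273162348638202501 67434042451384025550
19456164335732849620362360001 947111261097768740333867400
273261867007695159110526238300562501 13302179556340616719484196916709250

√422 = [20; 1,1,5,2,1,…,1,1,40, …], period ℓ=14 (even) → k=13
k=0  a_k=20  p_k/q_k = 20/1
…
k=3  a_k=5  p_k/q_k = 226/11
k=4  a_k=2  p_k/q_k = 493/24
k=5  a_k=1  p_k/q_k = 719/35
…
k=9  a_k=1  p_k/q_k = 217526/10589
…
k=12  a_k=1  p_k/q_k = 3810680/185501
k=13  a_k=1  p_k/q_k = 7022501/341850
fundamental: x₁=7022501, y₁=341850  (since 49315520295001 − 422·116861422500 = 1)
(7022501+341850√422)^2 = 98631040590001 + 4801283933700√422
(7022501+341850√422)^3 = 1385273162348638202501 + 67434042451384025550√422
(7022501+341850√422)^4 = 19456164335732849620362360001 + 947111261097768740333867400√422
(7022501+341850√422)^5 = 273261867007695159110526238300562501 + 13302179556340616719484196916709250√422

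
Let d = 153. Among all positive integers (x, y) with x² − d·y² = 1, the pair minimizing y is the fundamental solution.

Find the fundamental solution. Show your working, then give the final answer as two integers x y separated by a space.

√153 = [12; 2,1,2,2,2,1,2,24, …], period ℓ=8 (even) → k=7
i=0: a=12 ⇒ p=12, q=1
…
i=4: a=2 ⇒ p=235, q=19
…
i=6: a=1 ⇒ p=804, q=65
i=7: a=2 ⇒ p=2177, q=176
→ (2177, 176).  Check: 2177²=4739329, 153·176²=4739328, difference 1.

2177 176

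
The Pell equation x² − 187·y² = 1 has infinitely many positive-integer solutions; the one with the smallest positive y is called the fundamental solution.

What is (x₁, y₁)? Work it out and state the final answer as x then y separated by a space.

d=187: √d = [13; 1,2,13,2,1,26] (ℓ=6, even), read p_5/q_5
k=0  a_k=13  p_k/q_k = 13/1
k=1  a_k=1  p_k/q_k = 14/1
…
k=3  a_k=13  p_k/q_k = 547/40
k=4  a_k=2  p_k/q_k = 1135/83
k=5  a_k=1  p_k/q_k = 1682/123
→ (1682, 123).  Check: 1682²=2829124, 187·123²=2829123, difference 1.

1682 123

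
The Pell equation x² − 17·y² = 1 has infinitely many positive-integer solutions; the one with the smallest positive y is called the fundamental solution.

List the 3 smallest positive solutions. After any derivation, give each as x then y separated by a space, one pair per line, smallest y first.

33 8
2177 528
143649 34840

[4; 8] for √17; ℓ=1 ⇒ convergent index 1
i=0: a=4 ⇒ p=4, q=1
i=1: a=8 ⇒ p=33, q=8
(x₁, y₁) = (33, 8);  33² − 17·8² = 1 ✓
(33+8√17)^2 = 2177 + 528√17
(33+8√17)^3 = 143649 + 34840√17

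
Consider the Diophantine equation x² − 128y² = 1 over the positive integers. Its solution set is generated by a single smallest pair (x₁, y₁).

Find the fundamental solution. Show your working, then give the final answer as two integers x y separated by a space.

577 51

√128 → a₀=11, period (3,5,3,22); ℓ=4 even so k=3
a_0=11:  p_0=11·1+0=11,  q_0=11·0+1=1
…
a_2=5:  p_2=5·34+11=181,  q_2=5·3+1=16
a_3=3:  p_3=3·181+34=577,  q_3=3·16+3=51
→ (577, 51).  Check: 577²=332929, 128·51²=332928, difference 1.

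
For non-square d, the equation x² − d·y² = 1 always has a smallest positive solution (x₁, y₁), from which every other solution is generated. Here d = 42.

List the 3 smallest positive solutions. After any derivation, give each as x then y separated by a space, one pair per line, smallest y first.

13 2
337 52
8749 1350

[6; 2,12] for √42; ℓ=2 ⇒ convergent index 1
a_0=6:  p_0=6·1+0=6,  q_0=6·0+1=1
a_1=2:  p_1=2·6+1=13,  q_1=2·1+0=2
(x₁, y₁) = (13, 2);  13² − 42·2² = 1 ✓
k=2:  x_2 = 13·13+42·2·2 = 337,  y_2 = 13·2+2·13 = 52
k=3:  x_3 = 13·337+42·2·52 = 8749,  y_3 = 13·52+2·337 = 1350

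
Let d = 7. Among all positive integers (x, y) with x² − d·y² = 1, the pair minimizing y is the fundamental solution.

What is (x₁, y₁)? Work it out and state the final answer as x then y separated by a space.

√7 → a₀=2, period (1,1,1,4); ℓ=4 even so k=3
i=0: a=2 ⇒ p=2, q=1
i=1: a=1 ⇒ p=3, q=1
i=2: a=1 ⇒ p=5, q=2
i=3: a=1 ⇒ p=8, q=3
fundamental: x₁=8, y₁=3  (since 64 − 7·9 = 1)

8 3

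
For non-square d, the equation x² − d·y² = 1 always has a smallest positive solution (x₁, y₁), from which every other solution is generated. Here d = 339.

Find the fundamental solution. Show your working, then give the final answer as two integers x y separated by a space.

[18; 2,2,2,1,17,1,2,2,2,36] for √339; ℓ=10 ⇒ convergent index 9
step 0: (18, 1)  from 18·(1,0) + (0,1)
step 1: (37, 2)  from 2·(18,1) + (1,0)
step 2: (92, 5)  from 2·(37,2) + (18,1)
…
step 4: (313, 17)  from 1·(221,12) + (92,5)
step 5: (5542, 301)  from 17·(313,17) + (221,12)
…
step 7: (17252, 937)  from 2·(5855,318) + (5542,301)
step 8: (40359, 2192)  from 2·(17252,937) + (5855,318)
step 9: (97970, 5321)  from 2·(40359,2192) + (17252,937)
fundamental: x₁=97970, y₁=5321  (since 9598120900 − 339·28313041 = 1)

97970 5321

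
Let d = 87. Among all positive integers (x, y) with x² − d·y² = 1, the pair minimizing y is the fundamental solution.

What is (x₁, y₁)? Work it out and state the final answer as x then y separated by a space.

√87 → a₀=9, period (3,18); ℓ=2 even so k=1
a_0=9:  p_0=9·1+0=9,  q_0=9·0+1=1
a_1=3:  p_1=3·9+1=28,  q_1=3·1+0=3
→ (28, 3).  Check: 28²=784, 87·3²=783, difference 1.

28 3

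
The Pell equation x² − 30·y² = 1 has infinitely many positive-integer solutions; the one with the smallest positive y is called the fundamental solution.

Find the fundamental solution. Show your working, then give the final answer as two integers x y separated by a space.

√30 → a₀=5, period (2,10); ℓ=2 even so k=1
i=0: a=5 ⇒ p=5, q=1
i=1: a=2 ⇒ p=11, q=2
fundamental: x₁=11, y₁=2  (since 121 − 30·4 = 1)

11 2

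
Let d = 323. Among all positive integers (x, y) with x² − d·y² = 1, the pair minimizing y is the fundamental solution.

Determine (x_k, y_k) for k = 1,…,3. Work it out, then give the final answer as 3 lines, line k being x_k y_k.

18 1
647 36
23274 1295

[17; 1,34] for √323; ℓ=2 ⇒ convergent index 1
k=0  a_k=17  p_k/q_k = 17/1
k=1  a_k=1  p_k/q_k = 18/1
→ (18, 1).  Check: 18²=324, 323·1²=323, difference 1.
(18+1√323)^2 = 647 + 36√323
(18+1√323)^3 = 23274 + 1295√323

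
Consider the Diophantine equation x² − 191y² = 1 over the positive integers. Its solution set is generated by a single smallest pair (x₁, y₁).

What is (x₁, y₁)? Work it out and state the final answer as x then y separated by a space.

8994000 650783

[13; 1,4,1,1,3,…,4,1,26] for √191; ℓ=16 ⇒ convergent index 15
k=0  a_k=13  p_k/q_k = 13/1
…
k=2  a_k=4  p_k/q_k = 69/5
k=3  a_k=1  p_k/q_k = 83/6
…
k=5  a_k=3  p_k/q_k = 539/39
k=6  a_k=2  p_k/q_k = 1230/89
k=7  a_k=2  p_k/q_k = 2999/217
k=8  a_k=13  p_k/q_k = 40217/2910
k=9  a_k=2  p_k/q_k = 83433/6037
…
k=11  a_k=3  p_k/q_k = 704682/50989
k=12  a_k=1  p_k/q_k = 911765/65973
…
k=14  a_k=4  p_k/q_k = 7377553/533821
k=15  a_k=1  p_k/q_k = 8994000/650783
→ (8994000, 650783).  Check: 8994000²=80892036000000, 191·650783²=80892035999999, difference 1.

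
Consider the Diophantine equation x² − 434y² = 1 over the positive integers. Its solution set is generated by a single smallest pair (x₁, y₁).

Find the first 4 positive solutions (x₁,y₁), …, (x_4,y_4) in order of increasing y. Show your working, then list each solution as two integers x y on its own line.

√434 → a₀=20, period (1,4,1,40); ℓ=4 even so k=3
a_0=20:  p_0=20·1+0=20,  q_0=20·0+1=1
…
a_2=4:  p_2=4·21+20=104,  q_2=4·1+1=5
a_3=1:  p_3=1·104+21=125,  q_3=1·5+1=6
fundamental: x₁=125, y₁=6  (since 15625 − 434·36 = 1)
n=2: (125,6)∘(125,6) = (125·125+434·6·6, 125·6+6·125) = (31249,1500)
n=3: (31249,1500)∘(125,6) = (125·31249+434·6·1500, 125·1500+6·31249) = (7812125,374994)
n=4: (7812125,374994)∘(125,6) = (125·7812125+434·6·374994, 125·374994+6·7812125) = (1953000001,93747000)

125 6
31249 1500
7812125 374994
1953000001 93747000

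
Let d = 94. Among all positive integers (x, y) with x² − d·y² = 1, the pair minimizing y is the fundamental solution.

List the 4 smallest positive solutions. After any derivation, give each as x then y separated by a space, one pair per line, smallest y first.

2143295 221064
9187426914049 947610731760
39382732335491159615 4062018686654877336
168817626601983862467148801 17412208682026983028992480

√94 → a₀=9, period (1,2,3,1,1,…,2,1,18); ℓ=16 even so k=15
step 0: (9, 1)  from 9·(1,0) + (0,1)
…
step 3: (97, 10)  from 3·(29,3) + (10,1)
step 4: (126, 13)  from 1·(97,10) + (29,3)
step 5: (223, 23)  from 1·(126,13) + (97,10)
step 6: (1241, 128)  from 5·(223,23) + (126,13)
step 7: (1464, 151)  from 1·(1241,128) + (223,23)
step 8: (12953, 1336)  from 8·(1464,151) + (1241,128)
step 9: (14417, 1487)  from 1·(12953,1336) + (1464,151)
step 10: (85038, 8771)  from 5·(14417,1487) + (12953,1336)
step 11: (99455, 10258)  from 1·(85038,8771) + (14417,1487)
step 12: (184493, 19029)  from 1·(99455,10258) + (85038,8771)
…
step 14: (1490361, 153719)  from 2·(652934,67345) + (184493,19029)
step 15: (2143295, 221064)  from 1·(1490361,153719) + (652934,67345)
fundamental: x₁=2143295, y₁=221064  (since 4593713457025 − 94·48869292096 = 1)
(x_2, y_2) = (2143295·2143295 + 94·221064·221064, 2143295·221064 + 221064·2143295) = (9187426914049, 947610731760)
(x_3, y_3) = (2143295·9187426914049 + 94·221064·947610731760, 2143295·947610731760 + 221064·9187426914049) = (39382732335491159615, 4062018686654877336)
(x_4, y_4) = (2143295·39382732335491159615 + 94·221064·4062018686654877336, 2143295·4062018686654877336 + 221064·39382732335491159615) = (168817626601983862467148801, 17412208682026983028992480)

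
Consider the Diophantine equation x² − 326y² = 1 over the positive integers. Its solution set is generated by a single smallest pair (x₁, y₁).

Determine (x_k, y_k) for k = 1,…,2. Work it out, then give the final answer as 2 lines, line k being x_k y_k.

325 18
211249 11700

d=326: √d = [18; 18,36] (ℓ=2, even), read p_1/q_1
step 0: (18, 1)  from 18·(1,0) + (0,1)
step 1: (325, 18)  from 18·(18,1) + (1,0)
(x₁, y₁) = (325, 18);  325² − 326·18² = 1 ✓
k=2:  x_2 = 325·325+326·18·18 = 211249,  y_2 = 325·18+18·325 = 11700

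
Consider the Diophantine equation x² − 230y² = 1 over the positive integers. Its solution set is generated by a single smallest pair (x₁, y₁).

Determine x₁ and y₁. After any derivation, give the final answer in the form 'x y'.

91 6

√230 → a₀=15, period (6,30); ℓ=2 even so k=1
i=0: a=15 ⇒ p=15, q=1
i=1: a=6 ⇒ p=91, q=6
fundamental: x₁=91, y₁=6  (since 8281 − 230·36 = 1)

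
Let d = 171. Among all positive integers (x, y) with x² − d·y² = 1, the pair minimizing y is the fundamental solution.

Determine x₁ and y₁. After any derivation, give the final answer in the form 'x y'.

√171 → a₀=13, period (13,26); ℓ=2 even so k=1
step 0: (13, 1)  from 13·(1,0) + (0,1)
step 1: (170, 13)  from 13·(13,1) + (1,0)
(x₁, y₁) = (170, 13);  170² − 171·13² = 1 ✓

170 13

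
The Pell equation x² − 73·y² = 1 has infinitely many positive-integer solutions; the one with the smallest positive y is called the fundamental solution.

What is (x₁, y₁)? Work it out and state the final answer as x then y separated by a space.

√73 → a₀=8, period (1,1,5,5,1,1,16); ℓ=7 odd so k=13
a_0=8:  p_0=8·1+0=8,  q_0=8·0+1=1
a_1=1:  p_1=1·8+1=9,  q_1=1·1+0=1
…
a_4=5:  p_4=5·94+17=487,  q_4=5·11+2=57
…
a_6=1:  p_6=1·581+487=1068,  q_6=1·68+57=125
…
a_8=1:  p_8=1·17669+1068=18737,  q_8=1·2068+125=2193
a_9=1:  p_9=1·18737+17669=36406,  q_9=1·2193+2068=4261
…
a_12=1:  p_12=1·1040241+200767=1241008,  q_12=1·121751+23498=145249
a_13=1:  p_13=1·1241008+1040241=2281249,  q_13=1·145249+121751=267000
fundamental: x₁=2281249, y₁=267000  (since 5204097000001 − 73·71289000000 = 1)

2281249 267000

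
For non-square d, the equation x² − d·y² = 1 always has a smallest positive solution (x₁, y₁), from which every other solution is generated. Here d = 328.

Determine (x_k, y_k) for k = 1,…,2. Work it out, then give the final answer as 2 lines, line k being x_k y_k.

163 9
53137 2934

√328 = [18; 9,36, …], period ℓ=2 (even) → k=1
step 0: (18, 1)  from 18·(1,0) + (0,1)
step 1: (163, 9)  from 9·(18,1) + (1,0)
→ (163, 9).  Check: 163²=26569, 328·9²=26568, difference 1.
k=2:  x_2 = 163·163+328·9·9 = 53137,  y_2 = 163·9+9·163 = 2934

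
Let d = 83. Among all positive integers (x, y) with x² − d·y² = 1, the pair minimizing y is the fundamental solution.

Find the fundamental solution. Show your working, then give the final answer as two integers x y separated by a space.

[9; 9,18] for √83; ℓ=2 ⇒ convergent index 1
k=0  a_k=9  p_k/q_k = 9/1
k=1  a_k=9  p_k/q_k = 82/9
→ (82, 9).  Check: 82²=6724, 83·9²=6723, difference 1.

82 9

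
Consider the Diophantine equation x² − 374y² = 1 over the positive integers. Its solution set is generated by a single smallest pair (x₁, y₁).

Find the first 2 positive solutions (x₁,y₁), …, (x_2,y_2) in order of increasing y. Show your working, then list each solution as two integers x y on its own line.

[19; 2,1,18,1,2,38] for √374; ℓ=6 ⇒ convergent index 5
i=0: a=19 ⇒ p=19, q=1
…
i=2: a=1 ⇒ p=58, q=3
i=3: a=18 ⇒ p=1083, q=56
i=4: a=1 ⇒ p=1141, q=59
i=5: a=2 ⇒ p=3365, q=174
(x₁, y₁) = (3365, 174);  3365² − 374·174² = 1 ✓
k=2:  x_2 = 3365·3365+374·174·174 = 22646449,  y_2 = 3365·174+174·3365 = 1171020

3365 174
22646449 1171020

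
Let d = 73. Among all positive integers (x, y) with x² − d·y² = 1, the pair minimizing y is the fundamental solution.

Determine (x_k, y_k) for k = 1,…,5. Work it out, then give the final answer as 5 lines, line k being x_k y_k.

2281249 267000
10408194000001 1218186966000
47487364308614281249 5557975596000801000
216661004683313632776000001 25358252540801244373932000
988515400545561595548925838281249 115696976500895037877980001335000

[8; 1,1,5,5,1,1,16] for √73; ℓ=7 ⇒ convergent index 13
i=0: a=8 ⇒ p=8, q=1
…
i=10: a=5 ⇒ p=200767, q=23498
i=11: a=5 ⇒ p=1040241, q=121751
i=12: a=1 ⇒ p=1241008, q=145249
i=13: a=1 ⇒ p=2281249, q=267000
→ (2281249, 267000).  Check: 2281249²=5204097000001, 73·267000²=5204097000000, difference 1.
(2281249+267000√73)^2 = 10408194000001 + 1218186966000√73
(2281249+267000√73)^3 = 47487364308614281249 + 5557975596000801000√73
(2281249+267000√73)^4 = 216661004683313632776000001 + 25358252540801244373932000√73
(2281249+267000√73)^5 = 988515400545561595548925838281249 + 115696976500895037877980001335000√73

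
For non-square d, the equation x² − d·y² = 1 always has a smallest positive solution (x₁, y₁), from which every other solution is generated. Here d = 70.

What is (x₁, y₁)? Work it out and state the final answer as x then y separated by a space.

251 30

√70 → a₀=8, period (2,1,2,1,2,16); ℓ=6 even so k=5
a_0=8:  p_0=8·1+0=8,  q_0=8·0+1=1
…
a_4=1:  p_4=1·67+25=92,  q_4=1·8+3=11
a_5=2:  p_5=2·92+67=251,  q_5=2·11+8=30
→ (251, 30).  Check: 251²=63001, 70·30²=63000, difference 1.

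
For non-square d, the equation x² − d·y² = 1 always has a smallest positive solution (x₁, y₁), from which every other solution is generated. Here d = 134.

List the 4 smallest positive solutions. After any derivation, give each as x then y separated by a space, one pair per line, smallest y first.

√134 → a₀=11, period (1,1,2,1,3,…,1,1,22); ℓ=14 even so k=13
step 0: (11, 1)  from 11·(1,0) + (0,1)
step 1: (12, 1)  from 1·(11,1) + (1,0)
step 2: (23, 2)  from 1·(12,1) + (11,1)
step 3: (58, 5)  from 2·(23,2) + (12,1)
step 4: (81, 7)  from 1·(58,5) + (23,2)
step 5: (301, 26)  from 3·(81,7) + (58,5)
…
step 7: (4121, 356)  from 10·(382,33) + (301,26)
step 8: (4503, 389)  from 1·(4121,356) + (382,33)
…
step 10: (22133, 1912)  from 1·(17630,1523) + (4503,389)
step 11: (61896, 5347)  from 2·(22133,1912) + (17630,1523)
step 12: (84029, 7259)  from 1·(61896,5347) + (22133,1912)
step 13: (145925, 12606)  from 1·(84029,7259) + (61896,5347)
(x₁, y₁) = (145925, 12606);  145925² − 134·12606² = 1 ✓
(145925+12606√134)^2 = 42588211249 + 3679061100√134
(145925+12606√134)^3 = 12429369452874725 + 1073733982022394√134
(145925+12606√134)^4 = 3627511474778900280001 + 313369262649556627800√134

145925 12606
42588211249 3679061100
12429369452874725 1073733982022394
3627511474778900280001 313369262649556627800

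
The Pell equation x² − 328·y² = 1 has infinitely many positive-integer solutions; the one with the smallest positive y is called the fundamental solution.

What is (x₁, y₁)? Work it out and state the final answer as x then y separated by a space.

163 9

√328 = [18; 9,36, …], period ℓ=2 (even) → k=1
i=0: a=18 ⇒ p=18, q=1
i=1: a=9 ⇒ p=163, q=9
(x₁, y₁) = (163, 9);  163² − 328·9² = 1 ✓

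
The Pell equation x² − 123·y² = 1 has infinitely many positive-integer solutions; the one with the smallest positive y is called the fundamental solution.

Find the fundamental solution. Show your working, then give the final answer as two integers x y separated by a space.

d=123: √d = [11; 11,22] (ℓ=2, even), read p_1/q_1
i=0: a=11 ⇒ p=11, q=1
i=1: a=11 ⇒ p=122, q=11
→ (122, 11).  Check: 122²=14884, 123·11²=14883, difference 1.

122 11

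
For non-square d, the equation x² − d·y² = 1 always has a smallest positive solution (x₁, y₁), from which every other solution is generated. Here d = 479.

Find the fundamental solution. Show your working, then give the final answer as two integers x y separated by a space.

2989440 136591

√479 = [21; 1,7,1,3,2,21,2,3,1,7,1,42, …], period ℓ=12 (even) → k=11
k=0  a_k=21  p_k/q_k = 21/1
k=1  a_k=1  p_k/q_k = 22/1
…
k=4  a_k=3  p_k/q_k = 766/35
k=5  a_k=2  p_k/q_k = 1729/79
k=6  a_k=21  p_k/q_k = 37075/1694
k=7  a_k=2  p_k/q_k = 75879/3467
…
k=9  a_k=1  p_k/q_k = 340591/15562
k=10  a_k=7  p_k/q_k = 2648849/121029
k=11  a_k=1  p_k/q_k = 2989440/136591
→ (2989440, 136591).  Check: 2989440²=8936751513600, 479·136591²=8936751513599, difference 1.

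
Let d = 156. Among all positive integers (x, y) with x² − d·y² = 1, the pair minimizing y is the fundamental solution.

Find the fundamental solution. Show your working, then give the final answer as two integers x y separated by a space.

√156 = [12; 2,24, …], period ℓ=2 (even) → k=1
k=0  a_k=12  p_k/q_k = 12/1
k=1  a_k=2  p_k/q_k = 25/2
fundamental: x₁=25, y₁=2  (since 625 − 156·4 = 1)

25 2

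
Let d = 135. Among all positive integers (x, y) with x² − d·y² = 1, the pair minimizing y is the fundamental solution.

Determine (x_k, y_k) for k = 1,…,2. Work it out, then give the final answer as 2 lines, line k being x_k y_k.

244 21
119071 10248

d=135: √d = [11; 1,1,1,1,1,1,1,22] (ℓ=8, even), read p_7/q_7
i=0: a=11 ⇒ p=11, q=1
…
i=2: a=1 ⇒ p=23, q=2
…
i=6: a=1 ⇒ p=151, q=13
i=7: a=1 ⇒ p=244, q=21
(x₁, y₁) = (244, 21);  244² − 135·21² = 1 ✓
(244+21√135)^2 = 119071 + 10248√135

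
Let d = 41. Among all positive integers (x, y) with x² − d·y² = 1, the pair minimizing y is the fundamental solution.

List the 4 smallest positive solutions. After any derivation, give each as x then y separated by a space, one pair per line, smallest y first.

√41 = [6; 2,2,12, …], period ℓ=3 (odd) → k=5
i=0: a=6 ⇒ p=6, q=1
i=1: a=2 ⇒ p=13, q=2
i=2: a=2 ⇒ p=32, q=5
i=3: a=12 ⇒ p=397, q=62
i=4: a=2 ⇒ p=826, q=129
i=5: a=2 ⇒ p=2049, q=320
fundamental: x₁=2049, y₁=320  (since 4198401 − 41·102400 = 1)
(x_2, y_2) = (2049·2049 + 41·320·320, 2049·320 + 320·2049) = (8396801, 1311360)
(x_3, y_3) = (2049·8396801 + 41·320·1311360, 2049·1311360 + 320·8396801) = (34410088449, 5373952960)
(x_4, y_4) = (2049·34410088449 + 41·320·5373952960, 2049·5373952960 + 320·34410088449) = (141012534067201, 22022457918720)

2049 320
8396801 1311360
34410088449 5373952960
141012534067201 22022457918720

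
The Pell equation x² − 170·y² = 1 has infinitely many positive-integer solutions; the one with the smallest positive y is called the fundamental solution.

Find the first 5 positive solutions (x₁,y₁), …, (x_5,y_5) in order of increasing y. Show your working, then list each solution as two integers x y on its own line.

√170 → a₀=13, period (26); ℓ=1 odd so k=1
k=0  a_k=13  p_k/q_k = 13/1
k=1  a_k=26  p_k/q_k = 339/26
→ (339, 26).  Check: 339²=114921, 170·26²=114920, difference 1.
(339+26√170)^2 = 229841 + 17628√170
(339+26√170)^3 = 155831859 + 11951758√170
(339+26√170)^4 = 105653770561 + 8103274296√170
(339+26√170)^5 = 71633100608499 + 5494008020930√170

339 26
229841 17628
155831859 11951758
105653770561 8103274296
71633100608499 5494008020930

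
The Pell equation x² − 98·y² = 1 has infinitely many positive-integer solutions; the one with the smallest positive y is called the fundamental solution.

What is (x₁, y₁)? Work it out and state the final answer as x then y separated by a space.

d=98: √d = [9; 1,8,1,18] (ℓ=4, even), read p_3/q_3
i=0: a=9 ⇒ p=9, q=1
…
i=2: a=8 ⇒ p=89, q=9
i=3: a=1 ⇒ p=99, q=10
(x₁, y₁) = (99, 10);  99² − 98·10² = 1 ✓

99 10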